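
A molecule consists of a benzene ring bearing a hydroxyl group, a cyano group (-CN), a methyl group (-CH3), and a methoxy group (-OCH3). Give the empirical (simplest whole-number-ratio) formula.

C9H9NO2

Atom tally by fragment:
  benzene ring core → C:6 H:6
  (− 4 ring H displaced by substituents)
  + OH → O:1 H:1
  + CN → C:1 N:1
  + CH3 → C:1 H:3
  + OCH3 → C:1 H:3 O:1
Element totals:
  C: 9
  H: 9
  N: 1
  O: 2
Molecular formula: C9H9NO2.
gcd of subscripts (9, 9, 1, 2) = 1, so the empirical formula equals the molecular formula.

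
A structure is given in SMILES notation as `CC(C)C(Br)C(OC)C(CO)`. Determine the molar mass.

Atom tally by fragment:
  CH3 → C:1 H:3
  CH(CH3) → C:2 H:4
  CH(Br) → C:1 H:1 Br:1
  CH(OCH3) → C:2 H:4 O:1
  CH2CH2OH → C:2 H:5 O:1
Element totals:
  C: 8
  H: 17
  Br: 1
  O: 2
Molecular formula: C8H17BrO2.
  M = 8(12.011) + 17(1.008) + 79.904 + 2(15.999)
    = 96.088 + 17.136 + 79.904 + 31.998 = 225.126

225.13 g/mol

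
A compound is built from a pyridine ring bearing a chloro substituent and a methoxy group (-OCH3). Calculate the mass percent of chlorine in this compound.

Atom tally by fragment:
  pyridine ring core → C:5 H:5 N:1
  (− 2 ring H displaced by substituents)
  + Cl → Cl:1
  + OCH3 → C:1 H:3 O:1
Element totals:
  C: 6
  H: 6
  Cl: 1
  N: 1
  O: 1
Molecular formula: C6H6ClNO.
Molar mass = 143.570 g/mol.
Mass from Cl: 1 × 35.45 = 35.450 g/mol.
%Cl = 35.450 / 143.570 × 100 = 24.69%.

24.69%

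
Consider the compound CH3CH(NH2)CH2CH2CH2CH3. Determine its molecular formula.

C6H15N

Atom tally by fragment:
  CH3 → C:1 H:3
  CH(NH2) → C:1 H:3 N:1
  CH2 → C:1 H:2
  CH2 → C:1 H:2
  CH2 → C:1 H:2
  CH3 → C:1 H:3
Element totals:
  C: 6
  H: 15
  N: 1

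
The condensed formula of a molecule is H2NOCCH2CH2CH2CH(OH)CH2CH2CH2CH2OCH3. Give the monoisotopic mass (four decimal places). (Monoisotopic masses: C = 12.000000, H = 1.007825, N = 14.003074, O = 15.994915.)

203.1521

Atom tally by fragment:
  H2NOCCH2 → C:2 H:4 O:1 N:1
  CH2 → C:1 H:2
  CH2 → C:1 H:2
  CH(OH) → C:1 H:2 O:1
  CH2 → C:1 H:2
  CH2 → C:1 H:2
  CH2 → C:1 H:2
  CH2OCH3 → C:2 H:5 O:1
Element totals:
  C: 10
  H: 21
  N: 1
  O: 3
Molecular formula: C10H21NO3.
  M = 10(12.0) + 21(1.007825) + 14.003074 + 3(15.994915)
    = 120.000000 + 21.164325 + 14.003074 + 47.984745 = 203.152144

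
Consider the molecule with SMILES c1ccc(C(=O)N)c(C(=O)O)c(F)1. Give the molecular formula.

C8H6FNO3

Atom tally by fragment:
  benzene ring core → C:6 H:6
  (− 3 ring H displaced by substituents)
  + CONH2 → C:1 H:2 O:1 N:1
  + COOH → C:1 H:1 O:2
  + F → F:1
Element totals:
  C: 8
  H: 6
  F: 1
  N: 1
  O: 3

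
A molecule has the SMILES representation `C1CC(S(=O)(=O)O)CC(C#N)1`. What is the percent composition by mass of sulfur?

Atom tally by fragment:
  cyclopentane ring core → C:5 H:10
  (− 2 ring H displaced by substituents)
  + SO3H → S:1 O:3 H:1
  + CN → C:1 N:1
Element totals:
  C: 6
  H: 9
  N: 1
  O: 3
  S: 1
Molecular formula: C6H9NO3S.
Molar mass = 175.202 g/mol.
Mass from S: 1 × 32.06 = 32.060 g/mol.
%S = 32.060 / 175.202 × 100 = 18.30%.

18.30%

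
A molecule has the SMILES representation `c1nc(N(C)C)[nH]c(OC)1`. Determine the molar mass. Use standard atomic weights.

141.17 g/mol

Atom tally by fragment:
  imidazole ring core → C:3 H:4 N:2
  (− 2 ring H displaced by substituents)
  + N(CH3)2 → N:1 C:2 H:6
  + OCH3 → C:1 H:3 O:1
Element totals:
  C: 6
  H: 11
  N: 3
  O: 1
Molecular formula: C6H11N3O.
  M = 6(12.011) + 11(1.008) + 3(14.007) + 15.999
    = 72.066 + 11.088 + 42.021 + 15.999 = 141.174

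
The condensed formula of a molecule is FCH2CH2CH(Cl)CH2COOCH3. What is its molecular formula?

Element totals:
  C: 6
  H: 10
  Cl: 1
  F: 1
  O: 2

C6H10ClFO2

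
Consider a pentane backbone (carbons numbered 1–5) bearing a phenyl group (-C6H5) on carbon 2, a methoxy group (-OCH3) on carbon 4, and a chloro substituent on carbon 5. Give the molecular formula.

C12H17ClO

Atom tally by fragment:
  CH3 → C:1 H:3
  CH(C6H5) → C:7 H:6
  CH2 → C:1 H:2
  CH(OCH3) → C:2 H:4 O:1
  CH2Cl → C:1 H:2 Cl:1
Element totals:
  C: 12
  H: 17
  Cl: 1
  O: 1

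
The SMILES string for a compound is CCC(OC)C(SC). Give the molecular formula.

Atom tally by fragment:
  CH3 → C:1 H:3
  CH2 → C:1 H:2
  CH(OCH3) → C:2 H:4 O:1
  CH2SCH3 → C:2 H:5 S:1
Element totals:
  C: 6
  H: 14
  O: 1
  S: 1

C6H14OS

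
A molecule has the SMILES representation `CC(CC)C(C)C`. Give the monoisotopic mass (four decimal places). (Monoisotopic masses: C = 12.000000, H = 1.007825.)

100.1252

Atom tally by fragment:
  CH3 → C:1 H:3
  CH(C2H5) → C:3 H:6
  CH(CH3) → C:2 H:4
  CH3 → C:1 H:3
Element totals:
  C: 7
  H: 16
Molecular formula: C7H16.
  M = 7(12.0) + 16(1.007825)
    = 84.000000 + 16.125200 = 100.125200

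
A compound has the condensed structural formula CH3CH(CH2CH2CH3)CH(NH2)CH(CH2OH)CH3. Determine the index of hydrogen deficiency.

0

Atom tally by fragment:
  CH3 → C:1 H:3
  CH(CH2CH2CH3) → C:4 H:8
  CH(NH2) → C:1 H:3 N:1
  CH(CH2OH) → C:2 H:4 O:1
  CH3 → C:1 H:3
Element totals:
  C: 9
  H: 21
  N: 1
  O: 1
Molecular formula: C9H21NO.
DoU = (2C + 2 + N − H − X) / 2 = (2·9 + 2 + 1 − 21 − 0) / 2 = 0.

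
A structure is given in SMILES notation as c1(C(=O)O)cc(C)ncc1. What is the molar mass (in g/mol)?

Atom tally by fragment:
  pyridine ring core → C:5 H:5 N:1
  (− 2 ring H displaced by substituents)
  + COOH → C:1 H:1 O:2
  + CH3 → C:1 H:3
Element totals:
  C: 7
  H: 7
  N: 1
  O: 2
Molecular formula: C7H7NO2.
  M = 7(12.011) + 7(1.008) + 14.007 + 2(15.999)
    = 84.077 + 7.056 + 14.007 + 31.998 = 137.138

137.14 g/mol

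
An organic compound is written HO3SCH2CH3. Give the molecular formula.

Atom tally by fragment:
  HO3SCH2 → C:1 H:3 S:1 O:3
  CH3 → C:1 H:3
Element totals:
  C: 2
  H: 6
  O: 3
  S: 1

C2H6O3S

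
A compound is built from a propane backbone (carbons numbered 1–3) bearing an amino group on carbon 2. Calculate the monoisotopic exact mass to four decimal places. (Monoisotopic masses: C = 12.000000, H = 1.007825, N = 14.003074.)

Atom tally by fragment:
  CH3 → C:1 H:3
  CH(NH2) → C:1 H:3 N:1
  CH3 → C:1 H:3
Element totals:
  C: 3
  H: 9
  N: 1
Molecular formula: C3H9N.
  M = 3(12.0) + 9(1.007825) + 14.003074
    = 36.000000 + 9.070425 + 14.003074 = 59.073499

59.0735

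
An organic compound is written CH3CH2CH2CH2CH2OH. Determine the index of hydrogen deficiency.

Atom tally by fragment:
  CH3 → C:1 H:3
  CH2 → C:1 H:2
  CH2 → C:1 H:2
  CH2CH2OH → C:2 H:5 O:1
Element totals:
  C: 5
  H: 12
  O: 1
Molecular formula: C5H12O.
DoU = (2C + 2 + N − H − X) / 2 = (2·5 + 2 + 0 − 12 − 0) / 2 = 0.

0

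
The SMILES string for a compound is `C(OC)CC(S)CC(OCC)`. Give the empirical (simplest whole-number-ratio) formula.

Atom tally by fragment:
  CH3OCH2 → C:2 H:5 O:1
  CH2 → C:1 H:2
  CH(SH) → C:1 H:2 S:1
  CH2 → C:1 H:2
  CH2OC2H5 → C:3 H:7 O:1
Element totals:
  C: 8
  H: 18
  O: 2
  S: 1
Molecular formula: C8H18O2S.
gcd of subscripts (8, 18, 2, 1) = 1, so the empirical formula equals the molecular formula.

C8H18O2S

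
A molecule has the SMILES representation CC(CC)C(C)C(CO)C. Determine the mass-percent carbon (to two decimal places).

Atom tally by fragment:
  CH3 → C:1 H:3
  CH(C2H5) → C:3 H:6
  CH(CH3) → C:2 H:4
  CH(CH2OH) → C:2 H:4 O:1
  CH3 → C:1 H:3
Element totals:
  C: 9
  H: 20
  O: 1
Molecular formula: C9H20O.
Molar mass = 144.258 g/mol.
Mass from C: 9 × 12.011 = 108.099 g/mol.
%C = 108.099 / 144.258 × 100 = 74.93%.

74.93%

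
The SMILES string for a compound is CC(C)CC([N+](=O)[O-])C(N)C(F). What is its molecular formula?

C7H15FN2O2

Atom tally by fragment:
  CH3 → C:1 H:3
  CH(CH3) → C:2 H:4
  CH2 → C:1 H:2
  CH(NO2) → C:1 H:1 N:1 O:2
  CH(NH2) → C:1 H:3 N:1
  CH2F → C:1 H:2 F:1
Element totals:
  C: 7
  H: 15
  F: 1
  N: 2
  O: 2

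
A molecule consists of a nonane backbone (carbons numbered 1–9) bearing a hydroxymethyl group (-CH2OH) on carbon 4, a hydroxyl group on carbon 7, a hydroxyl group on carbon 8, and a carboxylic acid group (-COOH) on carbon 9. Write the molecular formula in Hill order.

Atom tally by fragment:
  CH3 → C:1 H:3
  CH2 → C:1 H:2
  CH2 → C:1 H:2
  CH(CH2OH) → C:2 H:4 O:1
  CH2 → C:1 H:2
  CH2 → C:1 H:2
  CH(OH) → C:1 H:2 O:1
  CH(OH) → C:1 H:2 O:1
  CH2COOH → C:2 H:3 O:2
Element totals:
  C: 11
  H: 22
  O: 5

C11H22O5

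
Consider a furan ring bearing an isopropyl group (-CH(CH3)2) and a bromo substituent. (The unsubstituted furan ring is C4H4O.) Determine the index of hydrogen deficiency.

3

Atom tally by fragment:
  furan ring core → C:4 H:4 O:1
  (− 2 ring H displaced by substituents)
  + CH(CH3)2 → C:3 H:7
  + Br → Br:1
Element totals:
  C: 7
  H: 9
  Br: 1
  O: 1
Molecular formula: C7H9BrO.
DoU = (2C + 2 + N − H − X) / 2 = (2·7 + 2 + 0 − 9 − 1) / 2 = 3.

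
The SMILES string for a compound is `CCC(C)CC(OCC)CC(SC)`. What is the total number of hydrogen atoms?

Atom tally by fragment:
  CH3 → C:1 H:3
  CH2 → C:1 H:2
  CH(CH3) → C:2 H:4
  CH2 → C:1 H:2
  CH(OC2H5) → C:3 H:6 O:1
  CH2 → C:1 H:2
  CH2SCH3 → C:2 H:5 S:1
Element totals:
  C: 11
  H: 24
  O: 1
  S: 1

24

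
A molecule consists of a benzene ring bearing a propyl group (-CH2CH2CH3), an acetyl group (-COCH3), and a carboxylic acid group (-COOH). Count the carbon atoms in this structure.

12

Atom tally by fragment:
  benzene ring core → C:6 H:6
  (− 3 ring H displaced by substituents)
  + CH2CH2CH3 → C:3 H:7
  + COCH3 → C:2 H:3 O:1
  + COOH → C:1 H:1 O:2
Element totals:
  C: 12
  H: 14
  O: 3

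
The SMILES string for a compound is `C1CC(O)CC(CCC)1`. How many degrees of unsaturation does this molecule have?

1

Atom tally by fragment:
  cyclopentane ring core → C:5 H:10
  (− 2 ring H displaced by substituents)
  + OH → O:1 H:1
  + CH2CH2CH3 → C:3 H:7
Element totals:
  C: 8
  H: 16
  O: 1
Molecular formula: C8H16O.
DoU = (2C + 2 + N − H − X) / 2 = (2·8 + 2 + 0 − 16 − 0) / 2 = 1.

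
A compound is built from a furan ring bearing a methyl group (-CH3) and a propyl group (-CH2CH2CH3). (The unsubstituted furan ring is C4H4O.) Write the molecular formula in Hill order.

C8H12O

Atom tally by fragment:
  furan ring core → C:4 H:4 O:1
  (− 2 ring H displaced by substituents)
  + CH3 → C:1 H:3
  + CH2CH2CH3 → C:3 H:7
Element totals:
  C: 8
  H: 12
  O: 1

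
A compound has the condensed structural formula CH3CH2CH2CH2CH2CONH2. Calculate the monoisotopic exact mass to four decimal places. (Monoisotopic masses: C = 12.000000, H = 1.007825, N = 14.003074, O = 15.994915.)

115.0997

Element totals:
  C: 6
  H: 13
  N: 1
  O: 1
Molecular formula: C6H13NO.
  M = 6(12.0) + 13(1.007825) + 14.003074 + 15.994915
    = 72.000000 + 13.101725 + 14.003074 + 15.994915 = 115.099714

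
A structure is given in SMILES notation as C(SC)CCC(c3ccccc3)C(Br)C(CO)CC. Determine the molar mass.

Atom tally by fragment:
  CH3SCH2 → C:2 H:5 S:1
  CH2 → C:1 H:2
  CH2 → C:1 H:2
  CH(C6H5) → C:7 H:6
  CH(Br) → C:1 H:1 Br:1
  CH(CH2OH) → C:2 H:4 O:1
  CH2 → C:1 H:2
  CH3 → C:1 H:3
Element totals:
  C: 16
  H: 25
  Br: 1
  O: 1
  S: 1
Molecular formula: C16H25BrOS.
  M = 16(12.011) + 25(1.008) + 79.904 + 15.999 + 32.06
    = 192.176 + 25.200 + 79.904 + 15.999 + 32.060 = 345.339

345.34 g/mol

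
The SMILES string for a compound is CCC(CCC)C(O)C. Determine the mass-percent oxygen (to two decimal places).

Atom tally by fragment:
  CH3 → C:1 H:3
  CH2 → C:1 H:2
  CH(CH2CH2CH3) → C:4 H:8
  CH(OH) → C:1 H:2 O:1
  CH3 → C:1 H:3
Element totals:
  C: 8
  H: 18
  O: 1
Molecular formula: C8H18O.
Molar mass = 130.231 g/mol.
Mass from O: 1 × 15.999 = 15.999 g/mol.
%O = 15.999 / 130.231 × 100 = 12.29%.

12.29%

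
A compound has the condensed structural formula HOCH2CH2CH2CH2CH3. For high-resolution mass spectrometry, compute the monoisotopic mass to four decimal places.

Element totals:
  C: 5
  H: 12
  O: 1
Molecular formula: C5H12O.
  M = 5(12.0) + 12(1.007825) + 15.994915
    = 60.000000 + 12.093900 + 15.994915 = 88.088815

88.0888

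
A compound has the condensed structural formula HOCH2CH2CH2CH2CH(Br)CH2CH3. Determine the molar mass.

195.10 g/mol

Atom tally by fragment:
  HOCH2CH2 → C:2 H:5 O:1
  CH2 → C:1 H:2
  CH2 → C:1 H:2
  CH(Br) → C:1 H:1 Br:1
  CH2 → C:1 H:2
  CH3 → C:1 H:3
Element totals:
  C: 7
  H: 15
  Br: 1
  O: 1
Molecular formula: C7H15BrO.
  M = 7(12.011) + 15(1.008) + 79.904 + 15.999
    = 84.077 + 15.120 + 79.904 + 15.999 = 195.100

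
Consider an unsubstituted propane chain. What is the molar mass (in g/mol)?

44.10 g/mol

Atom tally by fragment:
  CH3 → C:1 H:3
  CH2 → C:1 H:2
  CH3 → C:1 H:3
Element totals:
  C: 3
  H: 8
Molecular formula: C3H8.
  M = 3(12.011) + 8(1.008)
    = 36.033 + 8.064 = 44.097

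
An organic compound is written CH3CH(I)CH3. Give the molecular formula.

C3H7I

Atom tally by fragment:
  CH3 → C:1 H:3
  CH(I) → C:1 H:1 I:1
  CH3 → C:1 H:3
Element totals:
  C: 3
  H: 7
  I: 1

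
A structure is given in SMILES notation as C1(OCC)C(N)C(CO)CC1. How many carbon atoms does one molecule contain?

Atom tally by fragment:
  cyclopentane ring core → C:5 H:10
  (− 3 ring H displaced by substituents)
  + OC2H5 → C:2 H:5 O:1
  + NH2 → N:1 H:2
  + CH2OH → C:1 H:3 O:1
Element totals:
  C: 8
  H: 17
  N: 1
  O: 2

8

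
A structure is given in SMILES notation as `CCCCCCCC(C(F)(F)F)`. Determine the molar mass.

182.23 g/mol

Atom tally by fragment:
  CH3 → C:1 H:3
  CH2 → C:1 H:2
  CH2 → C:1 H:2
  CH2 → C:1 H:2
  CH2 → C:1 H:2
  CH2 → C:1 H:2
  CH2 → C:1 H:2
  CH2CF3 → C:2 H:2 F:3
Element totals:
  C: 9
  H: 17
  F: 3
Molecular formula: C9H17F3.
  M = 9(12.011) + 17(1.008) + 3(18.998)
    = 108.099 + 17.136 + 56.994 = 182.229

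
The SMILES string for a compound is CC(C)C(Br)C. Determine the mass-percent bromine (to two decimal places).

Atom tally by fragment:
  CH3 → C:1 H:3
  CH(CH3) → C:2 H:4
  CH(Br) → C:1 H:1 Br:1
  CH3 → C:1 H:3
Element totals:
  C: 5
  H: 11
  Br: 1
Molecular formula: C5H11Br.
Molar mass = 151.047 g/mol.
Mass from Br: 1 × 79.904 = 79.904 g/mol.
%Br = 79.904 / 151.047 × 100 = 52.90%.

52.90%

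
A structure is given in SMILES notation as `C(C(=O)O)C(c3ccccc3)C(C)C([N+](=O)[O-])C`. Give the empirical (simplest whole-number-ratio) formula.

Atom tally by fragment:
  HOOCCH2 → C:2 H:3 O:2
  CH(C6H5) → C:7 H:6
  CH(CH3) → C:2 H:4
  CH(NO2) → C:1 H:1 N:1 O:2
  CH3 → C:1 H:3
Element totals:
  C: 13
  H: 17
  N: 1
  O: 4
Molecular formula: C13H17NO4.
gcd of subscripts (13, 17, 1, 4) = 1, so the empirical formula equals the molecular formula.

C13H17NO4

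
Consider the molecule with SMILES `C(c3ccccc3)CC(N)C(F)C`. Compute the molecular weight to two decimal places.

181.25 g/mol

Atom tally by fragment:
  C6H5CH2 → C:7 H:7
  CH2 → C:1 H:2
  CH(NH2) → C:1 H:3 N:1
  CH(F) → C:1 H:1 F:1
  CH3 → C:1 H:3
Element totals:
  C: 11
  H: 16
  F: 1
  N: 1
Molecular formula: C11H16FN.
  M = 11(12.011) + 16(1.008) + 18.998 + 14.007
    = 132.121 + 16.128 + 18.998 + 14.007 = 181.254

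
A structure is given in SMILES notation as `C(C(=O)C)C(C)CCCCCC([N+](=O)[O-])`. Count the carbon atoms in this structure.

11

Atom tally by fragment:
  CH3COCH2 → C:3 H:5 O:1
  CH(CH3) → C:2 H:4
  CH2 → C:1 H:2
  CH2 → C:1 H:2
  CH2 → C:1 H:2
  CH2 → C:1 H:2
  CH2 → C:1 H:2
  CH2NO2 → C:1 H:2 N:1 O:2
Element totals:
  C: 11
  H: 21
  N: 1
  O: 3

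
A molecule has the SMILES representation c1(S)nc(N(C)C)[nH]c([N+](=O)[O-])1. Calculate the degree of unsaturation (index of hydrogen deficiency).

Atom tally by fragment:
  imidazole ring core → C:3 H:4 N:2
  (− 3 ring H displaced by substituents)
  + SH → S:1 H:1
  + N(CH3)2 → N:1 C:2 H:6
  + NO2 → N:1 O:2
Element totals:
  C: 5
  H: 8
  N: 4
  O: 2
  S: 1
Molecular formula: C5H8N4O2S.
DoU = (2C + 2 + N − H − X) / 2 = (2·5 + 2 + 4 − 8 − 0) / 2 = 4.

4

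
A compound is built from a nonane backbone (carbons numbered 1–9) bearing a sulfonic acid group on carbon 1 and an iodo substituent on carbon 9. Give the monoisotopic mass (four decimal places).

Atom tally by fragment:
  HO3SCH2 → C:1 H:3 S:1 O:3
  CH2 → C:1 H:2
  CH2 → C:1 H:2
  CH2 → C:1 H:2
  CH2 → C:1 H:2
  CH2 → C:1 H:2
  CH2 → C:1 H:2
  CH2 → C:1 H:2
  CH2I → C:1 H:2 I:1
Element totals:
  C: 9
  H: 19
  I: 1
  O: 3
  S: 1
Molecular formula: C9H19IO3S.
  M = 9(12.0) + 19(1.007825) + 126.904472 + 3(15.994915) + 31.972071
    = 108.000000 + 19.148675 + 126.904472 + 47.984745 + 31.972071 = 334.009963

334.0100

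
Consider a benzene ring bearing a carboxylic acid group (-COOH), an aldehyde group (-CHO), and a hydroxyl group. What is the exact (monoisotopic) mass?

166.0266

Atom tally by fragment:
  benzene ring core → C:6 H:6
  (− 3 ring H displaced by substituents)
  + COOH → C:1 H:1 O:2
  + CHO → C:1 H:1 O:1
  + OH → O:1 H:1
Element totals:
  C: 8
  H: 6
  O: 4
Molecular formula: C8H6O4.
  M = 8(12.0) + 6(1.007825) + 4(15.994915)
    = 96.000000 + 6.046950 + 63.979660 = 166.026610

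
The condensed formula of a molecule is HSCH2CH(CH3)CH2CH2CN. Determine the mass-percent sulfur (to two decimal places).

Atom tally by fragment:
  HSCH2 → C:1 H:3 S:1
  CH(CH3) → C:2 H:4
  CH2 → C:1 H:2
  CH2CN → C:2 H:2 N:1
Element totals:
  C: 6
  H: 11
  N: 1
  S: 1
Molecular formula: C6H11NS.
Molar mass = 129.221 g/mol.
Mass from S: 1 × 32.06 = 32.060 g/mol.
%S = 32.060 / 129.221 × 100 = 24.81%.

24.81%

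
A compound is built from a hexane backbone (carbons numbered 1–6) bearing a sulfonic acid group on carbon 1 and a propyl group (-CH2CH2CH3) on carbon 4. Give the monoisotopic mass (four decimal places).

Atom tally by fragment:
  HO3SCH2 → C:1 H:3 S:1 O:3
  CH2 → C:1 H:2
  CH2 → C:1 H:2
  CH(CH2CH2CH3) → C:4 H:8
  CH2 → C:1 H:2
  CH3 → C:1 H:3
Element totals:
  C: 9
  H: 20
  O: 3
  S: 1
Molecular formula: C9H20O3S.
  M = 9(12.0) + 20(1.007825) + 3(15.994915) + 31.972071
    = 108.000000 + 20.156500 + 47.984745 + 31.972071 = 208.113316

208.1133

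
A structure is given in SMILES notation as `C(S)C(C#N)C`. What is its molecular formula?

Atom tally by fragment:
  HSCH2 → C:1 H:3 S:1
  CH(CN) → C:2 H:1 N:1
  CH3 → C:1 H:3
Element totals:
  C: 4
  H: 7
  N: 1
  S: 1

C4H7NS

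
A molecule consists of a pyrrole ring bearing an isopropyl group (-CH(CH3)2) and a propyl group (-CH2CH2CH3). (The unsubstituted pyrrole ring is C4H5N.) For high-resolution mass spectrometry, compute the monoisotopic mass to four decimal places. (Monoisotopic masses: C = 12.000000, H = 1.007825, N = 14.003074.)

151.1361

Atom tally by fragment:
  pyrrole ring core → C:4 H:5 N:1
  (− 2 ring H displaced by substituents)
  + CH(CH3)2 → C:3 H:7
  + CH2CH2CH3 → C:3 H:7
Element totals:
  C: 10
  H: 17
  N: 1
Molecular formula: C10H17N.
  M = 10(12.0) + 17(1.007825) + 14.003074
    = 120.000000 + 17.133025 + 14.003074 = 151.136099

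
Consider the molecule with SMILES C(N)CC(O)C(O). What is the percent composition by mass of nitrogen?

13.32%

Atom tally by fragment:
  H2NCH2 → C:1 H:4 N:1
  CH2 → C:1 H:2
  CH(OH) → C:1 H:2 O:1
  CH2OH → C:1 H:3 O:1
Element totals:
  C: 4
  H: 11
  N: 1
  O: 2
Molecular formula: C4H11NO2.
Molar mass = 105.137 g/mol.
Mass from N: 1 × 14.007 = 14.007 g/mol.
%N = 14.007 / 105.137 × 100 = 13.32%.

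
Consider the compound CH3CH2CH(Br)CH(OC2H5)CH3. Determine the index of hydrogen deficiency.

0

Atom tally by fragment:
  CH3 → C:1 H:3
  CH2 → C:1 H:2
  CH(Br) → C:1 H:1 Br:1
  CH(OC2H5) → C:3 H:6 O:1
  CH3 → C:1 H:3
Element totals:
  C: 7
  H: 15
  Br: 1
  O: 1
Molecular formula: C7H15BrO.
DoU = (2C + 2 + N − H − X) / 2 = (2·7 + 2 + 0 − 15 − 1) / 2 = 0.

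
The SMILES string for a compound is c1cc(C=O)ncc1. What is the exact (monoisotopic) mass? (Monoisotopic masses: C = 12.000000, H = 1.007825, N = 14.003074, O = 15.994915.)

107.0371

Atom tally by fragment:
  pyridine ring core → C:5 H:5 N:1
  (− 1 ring H displaced by substituents)
  + CHO → C:1 H:1 O:1
Element totals:
  C: 6
  H: 5
  N: 1
  O: 1
Molecular formula: C6H5NO.
  M = 6(12.0) + 5(1.007825) + 14.003074 + 15.994915
    = 72.000000 + 5.039125 + 14.003074 + 15.994915 = 107.037114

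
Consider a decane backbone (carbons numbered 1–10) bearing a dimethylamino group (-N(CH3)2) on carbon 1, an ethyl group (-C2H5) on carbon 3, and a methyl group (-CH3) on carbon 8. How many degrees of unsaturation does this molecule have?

Atom tally by fragment:
  (CH3)2NCH2 → C:3 H:8 N:1
  CH2 → C:1 H:2
  CH(C2H5) → C:3 H:6
  CH2 → C:1 H:2
  CH2 → C:1 H:2
  CH2 → C:1 H:2
  CH2 → C:1 H:2
  CH(CH3) → C:2 H:4
  CH2 → C:1 H:2
  CH3 → C:1 H:3
Element totals:
  C: 15
  H: 33
  N: 1
Molecular formula: C15H33N.
DoU = (2C + 2 + N − H − X) / 2 = (2·15 + 2 + 1 − 33 − 0) / 2 = 0.

0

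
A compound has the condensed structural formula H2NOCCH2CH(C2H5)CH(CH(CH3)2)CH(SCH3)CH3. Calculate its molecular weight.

Element totals:
  C: 12
  H: 25
  N: 1
  O: 1
  S: 1
Molecular formula: C12H25NOS.
  M = 12(12.011) + 25(1.008) + 14.007 + 15.999 + 32.06
    = 144.132 + 25.200 + 14.007 + 15.999 + 32.060 = 231.398

231.40 g/mol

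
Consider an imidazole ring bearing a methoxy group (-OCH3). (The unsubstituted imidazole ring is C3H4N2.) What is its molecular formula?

Atom tally by fragment:
  imidazole ring core → C:3 H:4 N:2
  (− 1 ring H displaced by substituents)
  + OCH3 → C:1 H:3 O:1
Element totals:
  C: 4
  H: 6
  N: 2
  O: 1

C4H6N2O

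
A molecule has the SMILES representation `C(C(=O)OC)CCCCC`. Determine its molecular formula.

Atom tally by fragment:
  CH3OOCCH2 → C:3 H:5 O:2
  CH2 → C:1 H:2
  CH2 → C:1 H:2
  CH2 → C:1 H:2
  CH2 → C:1 H:2
  CH3 → C:1 H:3
Element totals:
  C: 8
  H: 16
  O: 2

C8H16O2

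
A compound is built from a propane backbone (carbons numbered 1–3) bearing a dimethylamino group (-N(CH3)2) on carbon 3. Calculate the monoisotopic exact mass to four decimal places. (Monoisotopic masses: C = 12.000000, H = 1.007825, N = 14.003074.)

Atom tally by fragment:
  CH3 → C:1 H:3
  CH2 → C:1 H:2
  CH2N(CH3)2 → C:3 H:8 N:1
Element totals:
  C: 5
  H: 13
  N: 1
Molecular formula: C5H13N.
  M = 5(12.0) + 13(1.007825) + 14.003074
    = 60.000000 + 13.101725 + 14.003074 = 87.104799

87.1048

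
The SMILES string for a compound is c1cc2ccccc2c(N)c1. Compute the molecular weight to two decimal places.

143.19 g/mol

Atom tally by fragment:
  naphthalene ring system core → C:10 H:8
  (− 1 ring H displaced by substituents)
  + NH2 → N:1 H:2
Element totals:
  C: 10
  H: 9
  N: 1
Molecular formula: C10H9N.
  M = 10(12.011) + 9(1.008) + 14.007
    = 120.110 + 9.072 + 14.007 = 143.189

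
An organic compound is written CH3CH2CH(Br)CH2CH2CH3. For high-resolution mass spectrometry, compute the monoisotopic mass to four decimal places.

164.0201

Element totals:
  C: 6
  H: 13
  Br: 1
Molecular formula: C6H13Br.
  M = 6(12.0) + 13(1.007825) + 78.918338
    = 72.000000 + 13.101725 + 78.918338 = 164.020063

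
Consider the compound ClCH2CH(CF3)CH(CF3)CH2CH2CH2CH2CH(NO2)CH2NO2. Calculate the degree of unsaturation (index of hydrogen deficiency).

Atom tally by fragment:
  ClCH2 → C:1 H:2 Cl:1
  CH(CF3) → C:2 H:1 F:3
  CH(CF3) → C:2 H:1 F:3
  CH2 → C:1 H:2
  CH2 → C:1 H:2
  CH2 → C:1 H:2
  CH2 → C:1 H:2
  CH(NO2) → C:1 H:1 N:1 O:2
  CH2NO2 → C:1 H:2 N:1 O:2
Element totals:
  C: 11
  H: 15
  Cl: 1
  F: 6
  N: 2
  O: 4
Molecular formula: C11H15ClF6N2O4.
DoU = (2C + 2 + N − H − X) / 2 = (2·11 + 2 + 2 − 15 − 7) / 2 = 2.

2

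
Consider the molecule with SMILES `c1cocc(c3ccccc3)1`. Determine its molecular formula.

C10H8O

Atom tally by fragment:
  furan ring core → C:4 H:4 O:1
  (− 1 ring H displaced by substituents)
  + C6H5 → C:6 H:5
Element totals:
  C: 10
  H: 8
  O: 1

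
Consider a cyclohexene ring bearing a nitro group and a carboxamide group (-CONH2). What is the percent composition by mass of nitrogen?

Atom tally by fragment:
  cyclohexene ring core → C:6 H:10
  (− 2 ring H displaced by substituents)
  + NO2 → N:1 O:2
  + CONH2 → C:1 H:2 O:1 N:1
Element totals:
  C: 7
  H: 10
  N: 2
  O: 3
Molecular formula: C7H10N2O3.
Molar mass = 170.168 g/mol.
Mass from N: 2 × 14.007 = 28.014 g/mol.
%N = 28.014 / 170.168 × 100 = 16.46%.

16.46%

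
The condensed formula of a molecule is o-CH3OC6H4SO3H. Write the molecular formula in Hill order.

Atom tally by fragment:
  benzene ring core → C:6 H:6
  (− 2 ring H displaced by substituents)
  + OCH3 → C:1 H:3 O:1
  + SO3H → S:1 O:3 H:1
Element totals:
  C: 7
  H: 8
  O: 4
  S: 1

C7H8O4S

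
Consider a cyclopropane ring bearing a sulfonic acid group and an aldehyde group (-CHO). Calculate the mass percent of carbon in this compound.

Atom tally by fragment:
  cyclopropane ring core → C:3 H:6
  (− 2 ring H displaced by substituents)
  + SO3H → S:1 O:3 H:1
  + CHO → C:1 H:1 O:1
Element totals:
  C: 4
  H: 6
  O: 4
  S: 1
Molecular formula: C4H6O4S.
Molar mass = 150.148 g/mol.
Mass from C: 4 × 12.011 = 48.044 g/mol.
%C = 48.044 / 150.148 × 100 = 32.00%.

32.00%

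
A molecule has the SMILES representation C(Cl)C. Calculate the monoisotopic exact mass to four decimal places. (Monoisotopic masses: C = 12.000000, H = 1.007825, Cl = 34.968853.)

64.0080

Atom tally by fragment:
  ClCH2 → C:1 H:2 Cl:1
  CH3 → C:1 H:3
Element totals:
  C: 2
  H: 5
  Cl: 1
Molecular formula: C2H5Cl.
  M = 2(12.0) + 5(1.007825) + 34.968853
    = 24.000000 + 5.039125 + 34.968853 = 64.007978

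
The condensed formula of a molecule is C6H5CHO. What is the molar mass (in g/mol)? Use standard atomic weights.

Element totals:
  C: 7
  H: 6
  O: 1
Molecular formula: C7H6O.
  M = 7(12.011) + 6(1.008) + 15.999
    = 84.077 + 6.048 + 15.999 = 106.124

106.12 g/mol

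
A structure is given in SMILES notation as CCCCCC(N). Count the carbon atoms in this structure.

Atom tally by fragment:
  CH3 → C:1 H:3
  CH2 → C:1 H:2
  CH2 → C:1 H:2
  CH2 → C:1 H:2
  CH2 → C:1 H:2
  CH2NH2 → C:1 H:4 N:1
Element totals:
  C: 6
  H: 15
  N: 1

6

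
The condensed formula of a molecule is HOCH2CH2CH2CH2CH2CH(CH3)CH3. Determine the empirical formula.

C8H18O

Element totals:
  C: 8
  H: 18
  O: 1
Molecular formula: C8H18O.
gcd of subscripts (8, 18, 1) = 1, so the empirical formula equals the molecular formula.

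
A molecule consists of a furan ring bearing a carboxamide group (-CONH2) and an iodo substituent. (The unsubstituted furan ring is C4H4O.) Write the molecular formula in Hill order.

C5H4INO2

Atom tally by fragment:
  furan ring core → C:4 H:4 O:1
  (− 2 ring H displaced by substituents)
  + CONH2 → C:1 H:2 O:1 N:1
  + I → I:1
Element totals:
  C: 5
  H: 4
  I: 1
  N: 1
  O: 2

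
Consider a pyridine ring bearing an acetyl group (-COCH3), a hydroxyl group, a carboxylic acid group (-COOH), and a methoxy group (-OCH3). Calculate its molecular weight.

Atom tally by fragment:
  pyridine ring core → C:5 H:5 N:1
  (− 4 ring H displaced by substituents)
  + COCH3 → C:2 H:3 O:1
  + OH → O:1 H:1
  + COOH → C:1 H:1 O:2
  + OCH3 → C:1 H:3 O:1
Element totals:
  C: 9
  H: 9
  N: 1
  O: 5
Molecular formula: C9H9NO5.
  M = 9(12.011) + 9(1.008) + 14.007 + 5(15.999)
    = 108.099 + 9.072 + 14.007 + 79.995 = 211.173

211.17 g/mol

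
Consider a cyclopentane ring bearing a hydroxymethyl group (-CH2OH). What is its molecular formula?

C6H12O

Atom tally by fragment:
  cyclopentane ring core → C:5 H:10
  (− 1 ring H displaced by substituents)
  + CH2OH → C:1 H:3 O:1
Element totals:
  C: 6
  H: 12
  O: 1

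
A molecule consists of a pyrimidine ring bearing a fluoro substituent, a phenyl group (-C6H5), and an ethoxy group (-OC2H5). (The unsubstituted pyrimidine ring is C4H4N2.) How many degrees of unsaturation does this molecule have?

8

Atom tally by fragment:
  pyrimidine ring core → C:4 H:4 N:2
  (− 3 ring H displaced by substituents)
  + F → F:1
  + C6H5 → C:6 H:5
  + OC2H5 → C:2 H:5 O:1
Element totals:
  C: 12
  H: 11
  F: 1
  N: 2
  O: 1
Molecular formula: C12H11FN2O.
DoU = (2C + 2 + N − H − X) / 2 = (2·12 + 2 + 2 − 11 − 1) / 2 = 8.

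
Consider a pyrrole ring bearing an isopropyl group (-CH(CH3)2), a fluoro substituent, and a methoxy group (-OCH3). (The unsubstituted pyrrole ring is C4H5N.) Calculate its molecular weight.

157.19 g/mol

Atom tally by fragment:
  pyrrole ring core → C:4 H:5 N:1
  (− 3 ring H displaced by substituents)
  + CH(CH3)2 → C:3 H:7
  + F → F:1
  + OCH3 → C:1 H:3 O:1
Element totals:
  C: 8
  H: 12
  F: 1
  N: 1
  O: 1
Molecular formula: C8H12FNO.
  M = 8(12.011) + 12(1.008) + 18.998 + 14.007 + 15.999
    = 96.088 + 12.096 + 18.998 + 14.007 + 15.999 = 157.188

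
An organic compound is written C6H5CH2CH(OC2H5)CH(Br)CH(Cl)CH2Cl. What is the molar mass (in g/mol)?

340.08 g/mol

Atom tally by fragment:
  C6H5CH2 → C:7 H:7
  CH(OC2H5) → C:3 H:6 O:1
  CH(Br) → C:1 H:1 Br:1
  CH(Cl) → C:1 H:1 Cl:1
  CH2Cl → C:1 H:2 Cl:1
Element totals:
  C: 13
  H: 17
  Br: 1
  Cl: 2
  O: 1
Molecular formula: C13H17BrCl2O.
  M = 13(12.011) + 17(1.008) + 79.904 + 2(35.45) + 15.999
    = 156.143 + 17.136 + 79.904 + 70.900 + 15.999 = 340.082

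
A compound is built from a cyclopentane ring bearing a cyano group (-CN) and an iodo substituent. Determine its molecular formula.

Atom tally by fragment:
  cyclopentane ring core → C:5 H:10
  (− 2 ring H displaced by substituents)
  + CN → C:1 N:1
  + I → I:1
Element totals:
  C: 6
  H: 8
  I: 1
  N: 1

C6H8IN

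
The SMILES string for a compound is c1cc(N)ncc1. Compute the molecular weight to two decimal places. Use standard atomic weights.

94.12 g/mol

Atom tally by fragment:
  pyridine ring core → C:5 H:5 N:1
  (− 1 ring H displaced by substituents)
  + NH2 → N:1 H:2
Element totals:
  C: 5
  H: 6
  N: 2
Molecular formula: C5H6N2.
  M = 5(12.011) + 6(1.008) + 2(14.007)
    = 60.055 + 6.048 + 28.014 = 94.117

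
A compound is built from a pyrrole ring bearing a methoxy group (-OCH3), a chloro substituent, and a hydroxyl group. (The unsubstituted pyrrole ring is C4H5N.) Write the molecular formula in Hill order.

Atom tally by fragment:
  pyrrole ring core → C:4 H:5 N:1
  (− 3 ring H displaced by substituents)
  + OCH3 → C:1 H:3 O:1
  + Cl → Cl:1
  + OH → O:1 H:1
Element totals:
  C: 5
  H: 6
  Cl: 1
  N: 1
  O: 2

C5H6ClNO2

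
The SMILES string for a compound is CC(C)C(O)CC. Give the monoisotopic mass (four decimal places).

102.1045

Atom tally by fragment:
  CH3 → C:1 H:3
  CH(CH3) → C:2 H:4
  CH(OH) → C:1 H:2 O:1
  CH2 → C:1 H:2
  CH3 → C:1 H:3
Element totals:
  C: 6
  H: 14
  O: 1
Molecular formula: C6H14O.
  M = 6(12.0) + 14(1.007825) + 15.994915
    = 72.000000 + 14.109550 + 15.994915 = 102.104465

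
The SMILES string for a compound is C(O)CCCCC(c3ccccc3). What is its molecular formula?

Atom tally by fragment:
  HOCH2 → C:1 H:3 O:1
  CH2 → C:1 H:2
  CH2 → C:1 H:2
  CH2 → C:1 H:2
  CH2 → C:1 H:2
  CH2C6H5 → C:7 H:7
Element totals:
  C: 12
  H: 18
  O: 1

C12H18O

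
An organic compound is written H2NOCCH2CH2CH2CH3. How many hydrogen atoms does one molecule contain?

11

Atom tally by fragment:
  H2NOCCH2 → C:2 H:4 O:1 N:1
  CH2 → C:1 H:2
  CH2 → C:1 H:2
  CH3 → C:1 H:3
Element totals:
  C: 5
  H: 11
  N: 1
  O: 1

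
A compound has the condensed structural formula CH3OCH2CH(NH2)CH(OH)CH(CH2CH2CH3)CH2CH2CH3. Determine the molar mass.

203.33 g/mol

Atom tally by fragment:
  CH3OCH2 → C:2 H:5 O:1
  CH(NH2) → C:1 H:3 N:1
  CH(OH) → C:1 H:2 O:1
  CH(CH2CH2CH3) → C:4 H:8
  CH2 → C:1 H:2
  CH2 → C:1 H:2
  CH3 → C:1 H:3
Element totals:
  C: 11
  H: 25
  N: 1
  O: 2
Molecular formula: C11H25NO2.
  M = 11(12.011) + 25(1.008) + 14.007 + 2(15.999)
    = 132.121 + 25.200 + 14.007 + 31.998 = 203.326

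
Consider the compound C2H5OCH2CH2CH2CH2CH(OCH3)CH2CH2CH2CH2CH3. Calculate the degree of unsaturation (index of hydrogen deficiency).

Atom tally by fragment:
  C2H5OCH2 → C:3 H:7 O:1
  CH2 → C:1 H:2
  CH2 → C:1 H:2
  CH2 → C:1 H:2
  CH(OCH3) → C:2 H:4 O:1
  CH2 → C:1 H:2
  CH2 → C:1 H:2
  CH2 → C:1 H:2
  CH2 → C:1 H:2
  CH3 → C:1 H:3
Element totals:
  C: 13
  H: 28
  O: 2
Molecular formula: C13H28O2.
DoU = (2C + 2 + N − H − X) / 2 = (2·13 + 2 + 0 − 28 − 0) / 2 = 0.

0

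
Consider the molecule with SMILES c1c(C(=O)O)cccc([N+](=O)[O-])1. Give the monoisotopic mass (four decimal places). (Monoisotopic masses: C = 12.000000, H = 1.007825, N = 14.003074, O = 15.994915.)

167.0219

Atom tally by fragment:
  benzene ring core → C:6 H:6
  (− 2 ring H displaced by substituents)
  + COOH → C:1 H:1 O:2
  + NO2 → N:1 O:2
Element totals:
  C: 7
  H: 5
  N: 1
  O: 4
Molecular formula: C7H5NO4.
  M = 7(12.0) + 5(1.007825) + 14.003074 + 4(15.994915)
    = 84.000000 + 5.039125 + 14.003074 + 63.979660 = 167.021859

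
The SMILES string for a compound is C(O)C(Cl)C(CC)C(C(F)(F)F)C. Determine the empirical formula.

C8H14ClF3O

Atom tally by fragment:
  HOCH2 → C:1 H:3 O:1
  CH(Cl) → C:1 H:1 Cl:1
  CH(C2H5) → C:3 H:6
  CH(CF3) → C:2 H:1 F:3
  CH3 → C:1 H:3
Element totals:
  C: 8
  H: 14
  Cl: 1
  F: 3
  O: 1
Molecular formula: C8H14ClF3O.
gcd of subscripts (8, 1, 3, 14, 1) = 1, so the empirical formula equals the molecular formula.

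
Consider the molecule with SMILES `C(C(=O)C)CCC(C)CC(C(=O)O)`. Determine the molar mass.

186.25 g/mol

Atom tally by fragment:
  CH3COCH2 → C:3 H:5 O:1
  CH2 → C:1 H:2
  CH2 → C:1 H:2
  CH(CH3) → C:2 H:4
  CH2 → C:1 H:2
  CH2COOH → C:2 H:3 O:2
Element totals:
  C: 10
  H: 18
  O: 3
Molecular formula: C10H18O3.
  M = 10(12.011) + 18(1.008) + 3(15.999)
    = 120.110 + 18.144 + 47.997 = 186.251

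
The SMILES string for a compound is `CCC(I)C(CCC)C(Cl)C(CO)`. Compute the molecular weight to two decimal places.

318.62 g/mol

Atom tally by fragment:
  CH3 → C:1 H:3
  CH2 → C:1 H:2
  CH(I) → C:1 H:1 I:1
  CH(CH2CH2CH3) → C:4 H:8
  CH(Cl) → C:1 H:1 Cl:1
  CH2CH2OH → C:2 H:5 O:1
Element totals:
  C: 10
  H: 20
  Cl: 1
  I: 1
  O: 1
Molecular formula: C10H20ClIO.
  M = 10(12.011) + 20(1.008) + 35.45 + 126.904 + 15.999
    = 120.110 + 20.160 + 35.450 + 126.904 + 15.999 = 318.623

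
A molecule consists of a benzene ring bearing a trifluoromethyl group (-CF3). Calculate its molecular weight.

Atom tally by fragment:
  benzene ring core → C:6 H:6
  (− 1 ring H displaced by substituents)
  + CF3 → C:1 F:3
Element totals:
  C: 7
  H: 5
  F: 3
Molecular formula: C7H5F3.
  M = 7(12.011) + 5(1.008) + 3(18.998)
    = 84.077 + 5.040 + 56.994 = 146.111

146.11 g/mol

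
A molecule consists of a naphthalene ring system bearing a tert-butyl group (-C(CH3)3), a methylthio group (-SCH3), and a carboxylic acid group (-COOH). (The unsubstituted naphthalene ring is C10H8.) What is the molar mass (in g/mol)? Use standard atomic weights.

Atom tally by fragment:
  naphthalene ring system core → C:10 H:8
  (− 3 ring H displaced by substituents)
  + C(CH3)3 → C:4 H:9
  + SCH3 → C:1 H:3 S:1
  + COOH → C:1 H:1 O:2
Element totals:
  C: 16
  H: 18
  O: 2
  S: 1
Molecular formula: C16H18O2S.
  M = 16(12.011) + 18(1.008) + 2(15.999) + 32.06
    = 192.176 + 18.144 + 31.998 + 32.060 = 274.378

274.38 g/mol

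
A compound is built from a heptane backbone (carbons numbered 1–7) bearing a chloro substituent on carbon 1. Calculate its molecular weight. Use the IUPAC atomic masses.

Atom tally by fragment:
  ClCH2 → C:1 H:2 Cl:1
  CH2 → C:1 H:2
  CH2 → C:1 H:2
  CH2 → C:1 H:2
  CH2 → C:1 H:2
  CH2 → C:1 H:2
  CH3 → C:1 H:3
Element totals:
  C: 7
  H: 15
  Cl: 1
Molecular formula: C7H15Cl.
  M = 7(12.011) + 15(1.008) + 35.45
    = 84.077 + 15.120 + 35.450 = 134.647

134.65 g/mol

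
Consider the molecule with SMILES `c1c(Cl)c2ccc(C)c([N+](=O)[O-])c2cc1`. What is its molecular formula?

C11H8ClNO2

Atom tally by fragment:
  naphthalene ring system core → C:10 H:8
  (− 3 ring H displaced by substituents)
  + Cl → Cl:1
  + CH3 → C:1 H:3
  + NO2 → N:1 O:2
Element totals:
  C: 11
  H: 8
  Cl: 1
  N: 1
  O: 2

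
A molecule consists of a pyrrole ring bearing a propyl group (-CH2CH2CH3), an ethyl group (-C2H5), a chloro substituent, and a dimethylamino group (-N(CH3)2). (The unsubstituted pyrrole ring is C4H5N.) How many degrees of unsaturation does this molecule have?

3

Atom tally by fragment:
  pyrrole ring core → C:4 H:5 N:1
  (− 4 ring H displaced by substituents)
  + CH2CH2CH3 → C:3 H:7
  + C2H5 → C:2 H:5
  + Cl → Cl:1
  + N(CH3)2 → N:1 C:2 H:6
Element totals:
  C: 11
  H: 19
  Cl: 1
  N: 2
Molecular formula: C11H19ClN2.
DoU = (2C + 2 + N − H − X) / 2 = (2·11 + 2 + 2 − 19 − 1) / 2 = 3.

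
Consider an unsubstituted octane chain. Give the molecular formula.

Atom tally by fragment:
  CH3 → C:1 H:3
  CH2 → C:1 H:2
  CH2 → C:1 H:2
  CH2 → C:1 H:2
  CH2 → C:1 H:2
  CH2 → C:1 H:2
  CH2 → C:1 H:2
  CH3 → C:1 H:3
Element totals:
  C: 8
  H: 18

C8H18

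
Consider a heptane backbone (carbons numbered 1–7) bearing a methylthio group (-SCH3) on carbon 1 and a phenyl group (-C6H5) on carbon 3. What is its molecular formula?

Atom tally by fragment:
  CH3SCH2 → C:2 H:5 S:1
  CH2 → C:1 H:2
  CH(C6H5) → C:7 H:6
  CH2 → C:1 H:2
  CH2 → C:1 H:2
  CH2 → C:1 H:2
  CH3 → C:1 H:3
Element totals:
  C: 14
  H: 22
  S: 1

C14H22S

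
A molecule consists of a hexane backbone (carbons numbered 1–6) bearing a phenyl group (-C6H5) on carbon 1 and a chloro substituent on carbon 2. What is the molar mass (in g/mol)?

Atom tally by fragment:
  C6H5CH2 → C:7 H:7
  CH(Cl) → C:1 H:1 Cl:1
  CH2 → C:1 H:2
  CH2 → C:1 H:2
  CH2 → C:1 H:2
  CH3 → C:1 H:3
Element totals:
  C: 12
  H: 17
  Cl: 1
Molecular formula: C12H17Cl.
  M = 12(12.011) + 17(1.008) + 35.45
    = 144.132 + 17.136 + 35.450 = 196.718

196.72 g/mol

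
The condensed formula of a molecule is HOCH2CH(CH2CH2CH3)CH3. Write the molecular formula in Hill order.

C6H14O

Atom tally by fragment:
  HOCH2 → C:1 H:3 O:1
  CH(CH2CH2CH3) → C:4 H:8
  CH3 → C:1 H:3
Element totals:
  C: 6
  H: 14
  O: 1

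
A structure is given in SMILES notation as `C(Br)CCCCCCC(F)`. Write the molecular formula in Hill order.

Atom tally by fragment:
  BrCH2 → C:1 H:2 Br:1
  CH2 → C:1 H:2
  CH2 → C:1 H:2
  CH2 → C:1 H:2
  CH2 → C:1 H:2
  CH2 → C:1 H:2
  CH2 → C:1 H:2
  CH2F → C:1 H:2 F:1
Element totals:
  C: 8
  H: 16
  Br: 1
  F: 1

C8H16BrF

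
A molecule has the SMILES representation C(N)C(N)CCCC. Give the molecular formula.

Atom tally by fragment:
  H2NCH2 → C:1 H:4 N:1
  CH(NH2) → C:1 H:3 N:1
  CH2 → C:1 H:2
  CH2 → C:1 H:2
  CH2 → C:1 H:2
  CH3 → C:1 H:3
Element totals:
  C: 6
  H: 16
  N: 2

C6H16N2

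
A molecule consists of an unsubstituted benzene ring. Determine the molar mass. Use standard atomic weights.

78.11 g/mol

Atom tally by fragment:
  benzene ring core → C:6 H:6
Element totals:
  C: 6
  H: 6
Molecular formula: C6H6.
  M = 6(12.011) + 6(1.008)
    = 72.066 + 6.048 = 78.114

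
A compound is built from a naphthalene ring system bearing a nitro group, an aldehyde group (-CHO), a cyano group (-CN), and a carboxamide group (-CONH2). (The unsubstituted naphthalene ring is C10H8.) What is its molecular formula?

Atom tally by fragment:
  naphthalene ring system core → C:10 H:8
  (− 4 ring H displaced by substituents)
  + NO2 → N:1 O:2
  + CHO → C:1 H:1 O:1
  + CN → C:1 N:1
  + CONH2 → C:1 H:2 O:1 N:1
Element totals:
  C: 13
  H: 7
  N: 3
  O: 4

C13H7N3O4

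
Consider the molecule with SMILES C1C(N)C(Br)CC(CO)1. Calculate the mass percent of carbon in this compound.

37.13%

Atom tally by fragment:
  cyclopentane ring core → C:5 H:10
  (− 3 ring H displaced by substituents)
  + NH2 → N:1 H:2
  + Br → Br:1
  + CH2OH → C:1 H:3 O:1
Element totals:
  C: 6
  H: 12
  Br: 1
  N: 1
  O: 1
Molecular formula: C6H12BrNO.
Molar mass = 194.072 g/mol.
Mass from C: 6 × 12.011 = 72.066 g/mol.
%C = 72.066 / 194.072 × 100 = 37.13%.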